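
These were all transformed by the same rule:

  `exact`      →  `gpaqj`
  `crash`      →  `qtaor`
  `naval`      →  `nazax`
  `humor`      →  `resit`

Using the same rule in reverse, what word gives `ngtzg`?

nerve

e(4)→g(6) and x(23)→p(15) fit y≡21x+0 (mod 26); the inverse of 21 mod 26 is 5. This is an affine cipher: with a=0,…,z=25, each position x becomes (21x+0) mod 26.
Decoding ngtzg: n(13)→5·(13−0)≡13=n; g(6)→5·(6−0)≡4=e; t(19)→5·(19−0)≡17=r; z(25)→5·(25−0)≡21=v; g(6)→5·(6−0)≡4=e (all mod 26).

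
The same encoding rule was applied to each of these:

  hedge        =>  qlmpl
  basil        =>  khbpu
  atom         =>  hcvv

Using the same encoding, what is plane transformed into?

The shift depends on letter class: consonant h→q is +9, but vowel e→l is +7. Two shifts are in play — +7 for a/e/i/o/u, +9 for every other letter.
Applying it to plane: p(cons)+9=y, l(cons)+9=u, a(vowel)+7=h, n(cons)+9=w, e(vowel)+7=l.

yuhwl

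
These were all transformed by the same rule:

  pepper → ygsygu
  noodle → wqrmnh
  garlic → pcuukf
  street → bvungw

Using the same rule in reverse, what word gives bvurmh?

strike

Shifts by position in pepper: pos 0: p→y (+9), pos 1: e→g (+2), pos 2: p→s (+3), pos 3: p→y (+9), pos 4: e→g (+2), pos 5: r→u (+3) — repeating every 3. It's a Vigenère-style cipher with numeric key [9,2,3]: position i shifts by key[i mod 3].
Undoing it on bvurmh: b−9=s, v−2=t, u−3=r, r−9=i, m−2=k, h−3=e.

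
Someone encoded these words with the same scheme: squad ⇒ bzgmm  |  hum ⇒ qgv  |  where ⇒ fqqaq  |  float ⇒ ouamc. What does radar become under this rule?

The rule splits by letter class: vowels +12, consonants +9.
For radar: r(cons)+9=a, a(vowel)+12=m, d(cons)+9=m, a(vowel)+12=m, r(cons)+9=a.

ammma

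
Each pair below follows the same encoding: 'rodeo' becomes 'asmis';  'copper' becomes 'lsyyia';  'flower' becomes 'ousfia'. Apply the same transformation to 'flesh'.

ouibq

The shift depends on letter class: consonant r→a is +9, but vowel o→s is +4. Two shifts are in play — +4 for a/e/i/o/u, +9 for every other letter.
On flesh: f(cons)+9=o, l(cons)+9=u, e(vowel)+4=i, s(cons)+9=b, h(cons)+9=q.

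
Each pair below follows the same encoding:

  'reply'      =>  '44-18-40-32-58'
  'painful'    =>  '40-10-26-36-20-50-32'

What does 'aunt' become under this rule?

10-50-36-48

The formula is n = 2×(alphabet index, a=1) + 8.
Applying it to aunt: a=1→10, u=21→50, n=14→36, t=20→48.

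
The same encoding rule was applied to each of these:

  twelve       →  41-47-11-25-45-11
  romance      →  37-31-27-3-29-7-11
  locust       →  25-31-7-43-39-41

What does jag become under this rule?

21-3-15

t(#20)→41 and w(#23)→47: differences scale by 2, so n = 2·pos + 1. With a=1..z=26, the number is 2·pos + 1.
For jag: j=10→21, a=1→3, g=7→15.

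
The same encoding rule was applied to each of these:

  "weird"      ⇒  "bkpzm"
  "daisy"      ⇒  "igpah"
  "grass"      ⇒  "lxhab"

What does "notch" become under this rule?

In weird: w→b is +5, e→k is +6, i→p is +7, r→z is +8 — the shift increases by 1 each position. The shift increases by 1 at each position, starting from +5: 5, 6, 7, ….
Applying it to notch: n+5=s, o+6=u, t+7=a, c+8=k, h+9=q.

suakq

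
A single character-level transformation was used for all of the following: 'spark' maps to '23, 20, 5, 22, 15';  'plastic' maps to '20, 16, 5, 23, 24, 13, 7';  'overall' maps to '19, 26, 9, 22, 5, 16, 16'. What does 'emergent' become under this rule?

9, 17, 9, 22, 11, 9, 18, 24

s is letter #19 and maps to 23: an offset of 4. Each letter is replaced by its alphabet position (a=1..z=26) + 4.
For emergent: e=5→9, m=13→17, e=5→9, r=18→22, g=7→11, e=5→9, n=14→18, t=20→24.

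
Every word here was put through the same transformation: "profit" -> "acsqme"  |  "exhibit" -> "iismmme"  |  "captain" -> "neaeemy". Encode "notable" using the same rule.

The shift depends on letter class: consonant p→a is +11, but vowel o→s is +4. Two shifts are in play — +4 for a/e/i/o/u, +11 for every other letter.
On notable: n(cons)+11=y, o(vowel)+4=s, t(cons)+11=e, a(vowel)+4=e, b(cons)+11=m, l(cons)+11=w, e(vowel)+4=i.

yseemwi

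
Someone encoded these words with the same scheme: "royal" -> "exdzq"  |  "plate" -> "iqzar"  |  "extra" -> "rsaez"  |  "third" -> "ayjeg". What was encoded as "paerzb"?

Each letter's alphabet position (a=0..z=25) is mapped through 11·x+25 mod 26 — an affine cipher.
Decoding paerzb: p(15)→19·(15−25)≡18=s; a(0)→19·(0−25)≡19=t; e(4)→19·(4−25)≡17=r; r(17)→19·(17−25)≡4=e; z(25)→19·(25−25)≡0=a; b(1)→19·(1−25)≡12=m (all mod 26).

stream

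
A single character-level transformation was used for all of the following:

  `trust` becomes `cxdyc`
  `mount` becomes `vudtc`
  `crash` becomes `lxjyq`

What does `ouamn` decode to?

forge

Shifts by position in trust: pos 0: t→c (+9), pos 1: r→x (+6), pos 2: u→d (+9), pos 3: s→y (+6) — repeating every 2. A repeating key of period 2 is used — shifts +9, +6 over and over.
Reversing it on ouamn: o−9=f, u−6=o, a−9=r, m−6=g, n−9=e.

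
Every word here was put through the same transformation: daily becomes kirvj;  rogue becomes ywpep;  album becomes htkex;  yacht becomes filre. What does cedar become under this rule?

Each letter shifts forward by (position + 7), i.e. 7, 8, 9, … — the shift grows by one for each successive letter.
Applying it to cedar: c+7=j, e+8=m, d+9=m, a+10=k, r+11=c.

jmmkc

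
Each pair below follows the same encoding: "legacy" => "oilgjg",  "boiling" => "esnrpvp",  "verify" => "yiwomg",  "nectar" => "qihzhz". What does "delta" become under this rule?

Each letter shifts forward by (position + 3), i.e. 3, 4, 5, … — the shift grows by one for each successive letter.
On delta: d+3=g, e+4=i, l+5=q, t+6=z, a+7=h.

giqzh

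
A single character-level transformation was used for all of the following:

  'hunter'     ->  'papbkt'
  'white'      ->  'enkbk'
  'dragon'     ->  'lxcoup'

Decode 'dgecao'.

vacuum

Shifts by position in hunter: pos 0: h→p (+8), pos 1: u→a (+6), pos 2: n→p (+2), pos 3: t→b (+8), pos 4: e→k (+6), pos 5: r→t (+2) — repeating every 3. A repeating key of period 3 is used — shifts +8, +6, +2 over and over.
Decoding dgecao: d−8=v, g−6=a, e−2=c, c−8=u, a−6=u, o−2=m.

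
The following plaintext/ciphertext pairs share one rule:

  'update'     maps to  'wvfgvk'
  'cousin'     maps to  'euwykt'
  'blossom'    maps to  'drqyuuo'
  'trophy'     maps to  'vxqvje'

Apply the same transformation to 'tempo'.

The shifts repeat in a cycle of length 2: positions 0,1,… shift by +2, +6, then the pattern repeats.
For tempo: t+2=v, e+6=k, m+2=o, p+6=v, o+2=q.

vkovq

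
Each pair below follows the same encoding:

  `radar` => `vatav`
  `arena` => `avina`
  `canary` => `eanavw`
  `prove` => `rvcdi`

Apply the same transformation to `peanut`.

Each letter's alphabet position (a=0..z=25) is mapped through 15·x+0 mod 26 — an affine cipher.
On peanut: p(15)→15·15+0≡17=r; e(4)→15·4+0≡8=i; a(0)→15·0+0≡0=a; n(13)→15·13+0≡13=n; u(20)→15·20+0≡14=o; t(19)→15·19+0≡25=z (all mod 26).

rianoz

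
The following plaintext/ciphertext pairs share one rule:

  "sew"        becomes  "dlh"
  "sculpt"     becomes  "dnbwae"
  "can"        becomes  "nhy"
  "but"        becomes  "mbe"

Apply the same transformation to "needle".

The shift depends on letter class: consonant s→d is +11, but vowel e→l is +7. The rule splits by letter class: vowels +7, consonants +11.
For needle: n(cons)+11=y, e(vowel)+7=l, e(vowel)+7=l, d(cons)+11=o, l(cons)+11=w, e(vowel)+7=l.

yllowl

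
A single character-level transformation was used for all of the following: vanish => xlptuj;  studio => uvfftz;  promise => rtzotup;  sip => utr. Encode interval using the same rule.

The shift depends on letter class: consonant v→x is +2, but vowel a→l is +11. The rule splits by letter class: vowels +11, consonants +2.
Applying it to interval: i(vowel)+11=t, n(cons)+2=p, t(cons)+2=v, e(vowel)+11=p, r(cons)+2=t, v(cons)+2=x, a(vowel)+11=l, l(cons)+2=n.

tpvptxln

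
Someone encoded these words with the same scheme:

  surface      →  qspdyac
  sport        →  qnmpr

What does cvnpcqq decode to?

express

Compare letters: s→q is +24, u→s is +24, r→p is +24 — a constant shift. Every letter moves 24 places later in the alphabet, wrapping around z→a.
Undoing it on cvnpcqq: c−24=e, v−24=x, n−24=p, p−24=r, c−24=e, q−24=s, q−24=s.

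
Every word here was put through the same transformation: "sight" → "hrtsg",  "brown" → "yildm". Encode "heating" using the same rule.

Each pair mirrors across the alphabet (s↔h, i↔r, g↔t): positions sum to 25. Letters are reflected about the middle of the alphabet (position → 25−position): Atbash.
Applying it to heating: h↔s, e↔v, a↔z, t↔g, i↔r, n↔m, g↔t.

svzgrmt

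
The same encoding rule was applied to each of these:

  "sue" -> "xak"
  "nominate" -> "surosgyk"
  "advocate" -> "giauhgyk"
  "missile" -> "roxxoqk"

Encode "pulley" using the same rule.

The shift depends on letter class: consonant s→x is +5, but vowel u→a is +6. Two shifts are in play — +6 for a/e/i/o/u, +5 for every other letter.
For pulley: p(cons)+5=u, u(vowel)+6=a, l(cons)+5=q, l(cons)+5=q, e(vowel)+6=k, y(cons)+5=d.

uaqqkd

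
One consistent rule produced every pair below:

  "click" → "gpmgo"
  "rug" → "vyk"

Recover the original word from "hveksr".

Compare letters: c→g is +4, l→p is +4, i→m is +4 — a constant shift. This is a Caesar cipher with shift 4.
Undoing it on hveksr: h−4=d, v−4=r, e−4=a, k−4=g, s−4=o, r−4=n.

dragon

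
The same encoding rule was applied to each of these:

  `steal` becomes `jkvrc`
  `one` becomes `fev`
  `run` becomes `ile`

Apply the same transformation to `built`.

Compare letters: s→j is +17, t→k is +17, e→v is +17 — a constant shift. It's a constant shift of +17 (ROT17).
For built: b+17=s, u+17=l, i+17=z, l+17=c, t+17=k.

slzck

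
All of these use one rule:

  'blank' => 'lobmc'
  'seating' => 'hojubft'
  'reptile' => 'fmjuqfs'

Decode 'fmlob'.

ankle

The output letters match the input read backwards, each shifted +1: blank reversed is knalb. Two steps: reverse the string, then apply a Caesar shift of +1.
Undoing it on fmlob: shift back: f−1=e, m−1=l, l−1=k, o−1=n, b−1=a → elkna; then reverse → ankle.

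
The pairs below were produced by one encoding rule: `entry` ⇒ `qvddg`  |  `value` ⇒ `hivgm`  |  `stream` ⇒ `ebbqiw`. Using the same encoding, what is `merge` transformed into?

ymbsm

The shifts repeat in a cycle of length 3: positions 0,1,… shift by +12, +8, +10, then the pattern repeats.
Applying it to merge: m+12=y, e+8=m, r+10=b, g+12=s, e+8=m.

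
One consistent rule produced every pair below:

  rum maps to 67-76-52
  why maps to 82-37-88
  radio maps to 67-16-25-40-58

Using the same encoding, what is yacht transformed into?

88-16-22-37-73

r(#18)→67 and u(#21)→76: differences scale by 3, so n = 3·pos + 13. With a=1..z=26, the number is 3·pos + 13.
Applying it to yacht: y=25→88, a=1→16, c=3→22, h=8→37, t=20→73.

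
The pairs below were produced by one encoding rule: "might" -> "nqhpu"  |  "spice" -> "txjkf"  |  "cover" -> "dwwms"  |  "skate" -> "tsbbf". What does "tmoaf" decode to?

Shifts by position in might: pos 0: m→n (+1), pos 1: i→q (+8), pos 2: g→h (+1), pos 3: h→p (+8) — repeating every 2. The shifts repeat in a cycle of length 2: positions 0,1,… shift by +1, +8, then the pattern repeats.
Reversing it on tmoaf: t−1=s, m−8=e, o−1=n, a−8=s, f−1=e.

sense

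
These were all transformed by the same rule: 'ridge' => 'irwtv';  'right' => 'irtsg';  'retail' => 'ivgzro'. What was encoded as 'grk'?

tip

Each pair mirrors across the alphabet (r↔i, i↔r, d↔w): positions sum to 25. This is the alphabet-reversal cipher (Atbash): a becomes z, b becomes y, etc.
Reversing it on grk: g↔t, r↔i, k↔p.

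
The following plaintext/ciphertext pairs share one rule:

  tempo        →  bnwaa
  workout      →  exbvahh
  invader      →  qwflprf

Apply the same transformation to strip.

Each letter shifts forward by (position + 8), i.e. 8, 9, 10, … — the shift grows by one for each successive letter.
Applying it to strip: s+8=a, t+9=c, r+10=b, i+11=t, p+12=b.

acbtb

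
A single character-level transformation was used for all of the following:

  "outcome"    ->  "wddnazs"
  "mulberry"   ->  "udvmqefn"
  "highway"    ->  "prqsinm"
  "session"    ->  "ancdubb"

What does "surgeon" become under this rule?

The shift increases by 1 at each position, starting from +8: 8, 9, 10, ….
Applying it to surgeon: s+8=a, u+9=d, r+10=b, g+11=r, e+12=q, o+13=b, n+14=b.

adbrqbb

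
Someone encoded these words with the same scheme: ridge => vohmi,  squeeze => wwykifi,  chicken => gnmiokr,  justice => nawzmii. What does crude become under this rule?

gxyji

Shifts by position in ridge: pos 0: r→v (+4), pos 1: i→o (+6), pos 2: d→h (+4), pos 3: g→m (+6) — repeating every 2. A repeating key of period 2 is used — shifts +4, +6 over and over.
Applying it to crude: c+4=g, r+6=x, u+4=y, d+6=j, e+4=i.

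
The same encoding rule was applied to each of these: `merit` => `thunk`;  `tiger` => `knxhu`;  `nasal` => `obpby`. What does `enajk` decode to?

m(12)→t(19) and e(4)→h(7) fit y≡21x+1 (mod 26); the inverse of 21 mod 26 is 5. Each letter's alphabet position (a=0..z=25) is mapped through 21·x+1 mod 26 — an affine cipher.
Reversing it on enajk: e(4)→5·(4−1)≡15=p; n(13)→5·(13−1)≡8=i; a(0)→5·(0−1)≡21=v; j(9)→5·(9−1)≡14=o; k(10)→5·(10−1)≡19=t (all mod 26).

pivot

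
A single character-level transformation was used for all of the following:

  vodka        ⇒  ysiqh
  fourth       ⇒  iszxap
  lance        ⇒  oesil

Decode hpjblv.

In vodka: v→y is +3, o→s is +4, d→i is +5, k→q is +6 — the shift increases by 1 each position. Letter i (0-indexed) is shifted by i+3, so successive shifts are 3, 4, 5, ….
Undoing it on hpjblv: h−3=e, p−4=l, j−5=e, b−6=v, l−7=e, v−8=n.

eleven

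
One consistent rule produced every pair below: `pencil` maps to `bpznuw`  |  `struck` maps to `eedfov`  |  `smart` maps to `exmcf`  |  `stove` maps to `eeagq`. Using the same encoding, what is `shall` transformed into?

esmwx

Shifts by position in pencil: pos 0: p→b (+12), pos 1: e→p (+11), pos 2: n→z (+12), pos 3: c→n (+11) — repeating every 2. A repeating key of period 2 is used — shifts +12, +11 over and over.
On shall: s+12=e, h+11=s, a+12=m, l+11=w, l+12=x.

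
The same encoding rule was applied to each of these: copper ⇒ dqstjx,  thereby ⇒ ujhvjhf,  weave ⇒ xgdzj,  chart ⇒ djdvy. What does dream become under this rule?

In copper: c→d is +1, o→q is +2, p→s is +3, p→t is +4 — the shift increases by 1 each position. Letter i (0-indexed) is shifted by i+1, so successive shifts are 1, 2, 3, ….
Applying it to dream: d+1=e, r+2=t, e+3=h, a+4=e, m+5=r.

ether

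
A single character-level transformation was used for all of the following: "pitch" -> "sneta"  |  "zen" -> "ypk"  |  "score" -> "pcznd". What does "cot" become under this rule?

The word is reversed, then every letter is shifted forward by 11.
On cot: reverse → toc; then shift: t+11=e, o+11=z, c+11=n.

ezn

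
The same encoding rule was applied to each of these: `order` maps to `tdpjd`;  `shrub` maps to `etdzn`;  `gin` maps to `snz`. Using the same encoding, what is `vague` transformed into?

The shift depends on letter class: consonant r→d is +12, but vowel o→t is +5. Vowels shift forward by 5 and consonants shift forward by 12.
For vague: v(cons)+12=h, a(vowel)+5=f, g(cons)+12=s, u(vowel)+5=z, e(vowel)+5=j.

hfszj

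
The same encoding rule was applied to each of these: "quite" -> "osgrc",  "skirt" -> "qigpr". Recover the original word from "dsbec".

fudge

Compare letters: q→o is +24, u→s is +24, i→g is +24 — a constant shift. Each letter is shifted forward by 24 in the alphabet (a Caesar shift of +24).
Decoding dsbec: d−24=f, s−24=u, b−24=d, e−24=g, c−24=e.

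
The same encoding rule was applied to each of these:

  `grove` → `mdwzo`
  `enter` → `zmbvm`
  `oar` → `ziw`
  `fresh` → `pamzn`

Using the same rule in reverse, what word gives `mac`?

The output letters match the input read backwards, each shifted +8: grove reversed is evorg. Two steps: reverse the string, then apply a Caesar shift of +8.
Decoding mac: shift back: m−8=e, a−8=s, c−8=u → esu; then reverse → use.

use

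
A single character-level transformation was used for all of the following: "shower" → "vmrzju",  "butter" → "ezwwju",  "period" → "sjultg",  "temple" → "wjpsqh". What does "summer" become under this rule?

A repeating key of period 3 is used — shifts +3, +5, +3 over and over.
For summer: s+3=v, u+5=z, m+3=p, m+3=p, e+5=j, r+3=u.

vzppju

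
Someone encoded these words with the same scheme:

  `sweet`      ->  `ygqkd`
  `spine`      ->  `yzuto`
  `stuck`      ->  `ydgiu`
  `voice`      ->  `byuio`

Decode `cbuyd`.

Shifts by position in sweet: pos 0: s→y (+6), pos 1: w→g (+10), pos 2: e→q (+12), pos 3: e→k (+6), pos 4: t→d (+10) — repeating every 3. The shifts repeat in a cycle of length 3: positions 0,1,… shift by +6, +10, +12, then the pattern repeats.
Decoding cbuyd: c−6=w, b−10=r, u−12=i, y−6=s, d−10=t.

wrist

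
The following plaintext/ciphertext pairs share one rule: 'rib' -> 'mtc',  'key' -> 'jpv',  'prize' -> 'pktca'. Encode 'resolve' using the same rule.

The output letters match the input read backwards, each shifted +11: rib reversed is bir. The word is reversed, then every letter is shifted forward by 11.
For resolve: reverse → evloser; then shift: e+11=p, v+11=g, l+11=w, o+11=z, s+11=d, e+11=p, r+11=c.

pgwzdpc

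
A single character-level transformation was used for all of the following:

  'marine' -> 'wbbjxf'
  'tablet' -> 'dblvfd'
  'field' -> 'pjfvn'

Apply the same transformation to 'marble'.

The rule splits by letter class: vowels +1, consonants +10.
For marble: m(cons)+10=w, a(vowel)+1=b, r(cons)+10=b, b(cons)+10=l, l(cons)+10=v, e(vowel)+1=f.

wbblvf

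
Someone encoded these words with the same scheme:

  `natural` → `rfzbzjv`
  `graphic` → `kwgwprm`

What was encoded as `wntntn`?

The shift increases by 1 at each position, starting from +4: 4, 5, 6, ….
Undoing it on wntntn: w−4=s, n−5=i, t−6=n, n−7=g, t−8=l, n−9=e.

single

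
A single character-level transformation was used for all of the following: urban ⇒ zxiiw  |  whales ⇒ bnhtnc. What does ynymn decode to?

three

In urban: u→z is +5, r→x is +6, b→i is +7, a→i is +8 — the shift increases by 1 each position. Each letter shifts forward by (position + 5), i.e. 5, 6, 7, … — the shift grows by one for each successive letter.
Reversing it on ynymn: y−5=t, n−6=h, y−7=r, m−8=e, n−9=e.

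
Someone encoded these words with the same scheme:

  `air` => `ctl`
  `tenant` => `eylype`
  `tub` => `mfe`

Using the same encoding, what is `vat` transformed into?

elg

The word is reversed, then every letter is shifted forward by 11.
For vat: reverse → tav; then shift: t+11=e, a+11=l, v+11=g.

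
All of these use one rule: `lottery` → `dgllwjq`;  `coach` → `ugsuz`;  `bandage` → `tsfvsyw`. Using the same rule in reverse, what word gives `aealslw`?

imitate

Every letter moves 18 places later in the alphabet, wrapping around z→a.
Reversing it on aealslw: a−18=i, e−18=m, a−18=i, l−18=t, s−18=a, l−18=t, w−18=e.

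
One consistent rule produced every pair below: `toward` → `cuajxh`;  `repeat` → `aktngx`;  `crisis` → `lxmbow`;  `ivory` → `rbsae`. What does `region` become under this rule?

Shifts by position in toward: pos 0: t→c (+9), pos 1: o→u (+6), pos 2: w→a (+4), pos 3: a→j (+9), pos 4: r→x (+6), pos 5: d→h (+4) — repeating every 3. A repeating key of period 3 is used — shifts +9, +6, +4 over and over.
On region: r+9=a, e+6=k, g+4=k, i+9=r, o+6=u, n+4=r.

akkrur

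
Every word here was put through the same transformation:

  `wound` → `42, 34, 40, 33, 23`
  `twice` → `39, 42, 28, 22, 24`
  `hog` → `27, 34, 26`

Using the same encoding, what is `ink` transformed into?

28, 33, 30

w is letter #23 and maps to 42: an offset of 19. The number is (letter's place in the alphabet, a=1) + 19.
Applying it to ink: i=9→28, n=14→33, k=11→30.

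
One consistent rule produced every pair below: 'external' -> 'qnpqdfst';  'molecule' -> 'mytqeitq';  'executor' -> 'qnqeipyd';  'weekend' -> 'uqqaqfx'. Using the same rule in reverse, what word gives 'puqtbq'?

e(4)→q(16) and x(23)→n(13) fit y≡19x+18 (mod 26); the inverse of 19 mod 26 is 11. This is an affine cipher: with a=0,…,z=25, each position x becomes (19x+18) mod 26.
Decoding puqtbq: p(15)→11·(15−18)≡19=t; u(20)→11·(20−18)≡22=w; q(16)→11·(16−18)≡4=e; t(19)→11·(19−18)≡11=l; b(1)→11·(1−18)≡21=v; q(16)→11·(16−18)≡4=e (all mod 26).

twelve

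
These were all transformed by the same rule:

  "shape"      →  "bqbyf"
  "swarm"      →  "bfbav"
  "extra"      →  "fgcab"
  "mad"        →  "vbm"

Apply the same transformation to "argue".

bapvf

The shift depends on letter class: consonant s→b is +9, but vowel a→b is +1. Vowels shift forward by 1 and consonants shift forward by 9.
For argue: a(vowel)+1=b, r(cons)+9=a, g(cons)+9=p, u(vowel)+1=v, e(vowel)+1=f.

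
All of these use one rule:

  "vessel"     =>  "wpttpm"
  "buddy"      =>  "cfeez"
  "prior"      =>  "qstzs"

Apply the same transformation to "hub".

The shift depends on letter class: consonant v→w is +1, but vowel e→p is +11. Two shifts are in play — +11 for a/e/i/o/u, +1 for every other letter.
Applying it to hub: h(cons)+1=i, u(vowel)+11=f, b(cons)+1=c.

ifc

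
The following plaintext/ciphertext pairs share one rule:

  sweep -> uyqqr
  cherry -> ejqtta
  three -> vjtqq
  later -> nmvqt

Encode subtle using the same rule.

The shift depends on letter class: consonant s→u is +2, but vowel e→q is +12. The rule splits by letter class: vowels +12, consonants +2.
For subtle: s(cons)+2=u, u(vowel)+12=g, b(cons)+2=d, t(cons)+2=v, l(cons)+2=n, e(vowel)+12=q.

ugdvnq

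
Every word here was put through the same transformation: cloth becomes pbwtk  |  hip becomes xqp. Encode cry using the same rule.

gzk

The word is reversed, then every letter is shifted forward by 8.
Applying it to cry: reverse → yrc; then shift: y+8=g, r+8=z, c+8=k.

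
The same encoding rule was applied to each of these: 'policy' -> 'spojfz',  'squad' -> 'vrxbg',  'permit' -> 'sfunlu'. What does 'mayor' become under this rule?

Shifts by position in policy: pos 0: p→s (+3), pos 1: o→p (+1), pos 2: l→o (+3), pos 3: i→j (+1) — repeating every 2. It's a Vigenère-style cipher with numeric key [3,1]: position i shifts by key[i mod 2].
On mayor: m+3=p, a+1=b, y+3=b, o+1=p, r+3=u.

pbbpu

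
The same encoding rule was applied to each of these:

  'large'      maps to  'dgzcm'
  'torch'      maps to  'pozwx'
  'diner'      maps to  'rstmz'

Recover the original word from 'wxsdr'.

l(11)→d(3) and a(0)→g(6) fit y≡21x+6 (mod 26); the inverse of 21 mod 26 is 5. Treating letters as 0–25, the rule is x ↦ 21x + 6 (mod 26).
Decoding wxsdr: w(22)→5·(22−6)≡2=c; x(23)→5·(23−6)≡7=h; s(18)→5·(18−6)≡8=i; d(3)→5·(3−6)≡11=l; r(17)→5·(17−6)≡3=d (all mod 26).

child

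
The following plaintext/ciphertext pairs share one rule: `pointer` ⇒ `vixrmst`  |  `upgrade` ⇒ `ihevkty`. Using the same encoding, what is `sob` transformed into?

The output letters match the input read backwards, each shifted +4: pointer reversed is retniop. Two steps: reverse the string, then apply a Caesar shift of +4.
On sob: reverse → bos; then shift: b+4=f, o+4=s, s+4=w.

fsw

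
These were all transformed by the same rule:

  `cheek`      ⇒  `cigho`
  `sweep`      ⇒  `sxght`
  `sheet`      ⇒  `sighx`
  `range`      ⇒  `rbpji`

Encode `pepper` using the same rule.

pfrsiw

The shift increases by 1 at each position, starting from +0: 0, 1, 2, ….
For pepper: p+0=p, e+1=f, p+2=r, p+3=s, e+4=i, r+5=w.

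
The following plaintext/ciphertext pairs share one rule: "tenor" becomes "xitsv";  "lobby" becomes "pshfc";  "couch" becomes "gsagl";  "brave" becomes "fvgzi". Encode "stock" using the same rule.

wxugo

The shifts repeat in a cycle of length 3: positions 0,1,… shift by +4, +4, +6, then the pattern repeats.
For stock: s+4=w, t+4=x, o+6=u, c+4=g, k+4=o.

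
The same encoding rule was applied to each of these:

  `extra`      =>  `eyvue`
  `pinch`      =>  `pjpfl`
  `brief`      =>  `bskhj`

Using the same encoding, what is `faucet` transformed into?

Letter i (0-indexed) is shifted by i+0, so successive shifts are 0, 1, 2, ….
For faucet: f+0=f, a+1=b, u+2=w, c+3=f, e+4=i, t+5=y.

fbwfiy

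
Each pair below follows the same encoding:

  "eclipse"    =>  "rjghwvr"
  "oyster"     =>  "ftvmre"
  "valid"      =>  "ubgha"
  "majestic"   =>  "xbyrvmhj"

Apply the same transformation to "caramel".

e(4)→r(17) and c(2)→j(9) fit y≡17x+1 (mod 26); the inverse of 17 mod 26 is 23. Each letter's alphabet position (a=0..z=25) is mapped through 17·x+1 mod 26 — an affine cipher.
On caramel: c(2)→17·2+1≡9=j; a(0)→17·0+1≡1=b; r(17)→17·17+1≡4=e; a(0)→17·0+1≡1=b; m(12)→17·12+1≡23=x; e(4)→17·4+1≡17=r; l(11)→17·11+1≡6=g (all mod 26).

jbebxrg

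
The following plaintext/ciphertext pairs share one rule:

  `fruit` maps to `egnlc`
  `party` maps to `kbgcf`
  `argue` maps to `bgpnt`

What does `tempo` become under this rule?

f(5)→e(4) and r(17)→g(6) fit y≡11x+1 (mod 26); the inverse of 11 mod 26 is 19. Each letter's alphabet position (a=0..z=25) is mapped through 11·x+1 mod 26 — an affine cipher.
For tempo: t(19)→11·19+1≡2=c; e(4)→11·4+1≡19=t; m(12)→11·12+1≡3=d; p(15)→11·15+1≡10=k; o(14)→11·14+1≡25=z (all mod 26).

ctdkz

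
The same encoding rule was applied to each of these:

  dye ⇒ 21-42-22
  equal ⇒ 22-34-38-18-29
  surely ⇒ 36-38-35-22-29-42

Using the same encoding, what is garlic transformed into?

d is letter #4 and maps to 21: an offset of 17. The number is (letter's place in the alphabet, a=1) + 17.
On garlic: g=7→24, a=1→18, r=18→35, l=12→29, i=9→26, c=3→20.

24-18-35-29-26-20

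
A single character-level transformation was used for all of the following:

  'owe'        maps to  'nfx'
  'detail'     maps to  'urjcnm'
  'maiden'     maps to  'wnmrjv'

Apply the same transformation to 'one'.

nwx

The output letters match the input read backwards, each shifted +9: owe reversed is ewo. Two steps: reverse the string, then apply a Caesar shift of +9.
On one: reverse → eno; then shift: e+9=n, n+9=w, o+9=x.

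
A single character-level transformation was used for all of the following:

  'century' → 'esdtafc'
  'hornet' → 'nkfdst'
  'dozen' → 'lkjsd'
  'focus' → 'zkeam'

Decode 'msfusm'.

This is an affine cipher: with a=0,…,z=25, each position x becomes (7x+16) mod 26.
Undoing it on msfusm: m(12)→15·(12−16)≡18=s; s(18)→15·(18−16)≡4=e; f(5)→15·(5−16)≡17=r; u(20)→15·(20−16)≡8=i; s(18)→15·(18−16)≡4=e; m(12)→15·(12−16)≡18=s (all mod 26).

series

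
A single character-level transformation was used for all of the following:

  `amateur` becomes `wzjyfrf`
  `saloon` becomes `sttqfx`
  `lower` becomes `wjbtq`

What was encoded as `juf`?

The output letters match the input read backwards, each shifted +5: amateur reversed is ruetama. Two steps: reverse the string, then apply a Caesar shift of +5.
Decoding juf: shift back: j−5=e, u−5=p, f−5=a → epa; then reverse → ape.

ape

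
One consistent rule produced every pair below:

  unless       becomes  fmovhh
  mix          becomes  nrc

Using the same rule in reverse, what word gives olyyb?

lobby

Each pair mirrors across the alphabet (u↔f, n↔m, l↔o): positions sum to 25. This is the alphabet-reversal cipher (Atbash): a becomes z, b becomes y, etc.
Reversing it on olyyb: o↔l, l↔o, y↔b, y↔b, b↔y.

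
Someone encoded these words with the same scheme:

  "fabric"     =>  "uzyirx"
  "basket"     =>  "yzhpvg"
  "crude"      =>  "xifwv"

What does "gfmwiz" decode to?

Each pair mirrors across the alphabet (f↔u, a↔z, b↔y): positions sum to 25. This is the alphabet-reversal cipher (Atbash): a becomes z, b becomes y, etc.
Undoing it on gfmwiz: g↔t, f↔u, m↔n, w↔d, i↔r, z↔a.

tundra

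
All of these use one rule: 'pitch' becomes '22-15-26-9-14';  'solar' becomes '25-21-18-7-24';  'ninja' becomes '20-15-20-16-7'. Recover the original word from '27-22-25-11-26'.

upset

p is letter #16 and maps to 22: an offset of 6. Letters become their 1-based position plus 6 (so a→7, b→8, …).
Undoing it on 27-22-25-11-26: 27→(27−6)÷1=21=u, 22→(22−6)÷1=16=p, 25→(25−6)÷1=19=s, 11→(11−6)÷1=5=e, 26→(26−6)÷1=20=t.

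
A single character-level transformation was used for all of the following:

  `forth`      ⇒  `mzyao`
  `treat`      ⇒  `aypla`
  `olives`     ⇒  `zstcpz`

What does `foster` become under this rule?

The rule splits by letter class: vowels +11, consonants +7.
Applying it to foster: f(cons)+7=m, o(vowel)+11=z, s(cons)+7=z, t(cons)+7=a, e(vowel)+11=p, r(cons)+7=y.

mzzapy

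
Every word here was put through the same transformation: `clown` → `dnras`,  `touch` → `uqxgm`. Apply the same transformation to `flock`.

Letter i (0-indexed) is shifted by i+1, so successive shifts are 1, 2, 3, ….
For flock: f+1=g, l+2=n, o+3=r, c+4=g, k+5=p.

gnrgp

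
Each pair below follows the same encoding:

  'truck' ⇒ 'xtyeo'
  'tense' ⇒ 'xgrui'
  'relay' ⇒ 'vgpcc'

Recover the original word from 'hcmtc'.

Shifts by position in truck: pos 0: t→x (+4), pos 1: r→t (+2), pos 2: u→y (+4), pos 3: c→e (+2) — repeating every 2. A repeating key of period 2 is used — shifts +4, +2 over and over.
Reversing it on hcmtc: h−4=d, c−2=a, m−4=i, t−2=r, c−4=y.

dairy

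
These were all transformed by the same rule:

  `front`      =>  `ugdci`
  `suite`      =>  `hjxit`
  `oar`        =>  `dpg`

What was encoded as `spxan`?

daily

Compare letters: f→u is +15, r→g is +15, o→d is +15 — a constant shift. It's a constant shift of +15 (ROT15).
Undoing it on spxan: s−15=d, p−15=a, x−15=i, a−15=l, n−15=y.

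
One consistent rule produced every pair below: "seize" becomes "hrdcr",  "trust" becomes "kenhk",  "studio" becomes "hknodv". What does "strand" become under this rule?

Each letter's alphabet position (a=0..z=25) is mapped through 3·x+5 mod 26 — an affine cipher.
For strand: s(18)→3·18+5≡7=h; t(19)→3·19+5≡10=k; r(17)→3·17+5≡4=e; a(0)→3·0+5≡5=f; n(13)→3·13+5≡18=s; d(3)→3·3+5≡14=o (all mod 26).

hkefso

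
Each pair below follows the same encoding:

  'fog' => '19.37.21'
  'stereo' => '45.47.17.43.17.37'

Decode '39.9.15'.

f(#6)→19 and o(#15)→37: differences scale by 2, so n = 2·pos + 7. The formula is n = 2×(alphabet index, a=1) + 7.
Undoing it on 39.9.15: 39→(39−7)÷2=16=p, 9→(9−7)÷2=1=a, 15→(15−7)÷2=4=d.

pad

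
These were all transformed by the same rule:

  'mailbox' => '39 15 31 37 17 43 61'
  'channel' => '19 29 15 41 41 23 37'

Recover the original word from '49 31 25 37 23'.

With a=1..z=26, the number is 2·pos + 13.
Reversing it on 49 31 25 37 23: 49→(49−13)÷2=18=r, 31→(31−13)÷2=9=i, 25→(25−13)÷2=6=f, 37→(37−13)÷2=12=l, 23→(23−13)÷2=5=e.

rifle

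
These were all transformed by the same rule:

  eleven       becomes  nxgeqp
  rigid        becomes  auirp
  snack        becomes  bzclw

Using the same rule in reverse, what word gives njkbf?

It's a Vigenère-style cipher with numeric key [9,12,2]: position i shifts by key[i mod 3].
Decoding njkbf: n−9=e, j−12=x, k−2=i, b−9=s, f−12=t.

exist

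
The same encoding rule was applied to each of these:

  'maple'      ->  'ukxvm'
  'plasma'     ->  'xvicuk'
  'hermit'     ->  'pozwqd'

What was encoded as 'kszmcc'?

Shifts by position in maple: pos 0: m→u (+8), pos 1: a→k (+10), pos 2: p→x (+8), pos 3: l→v (+10) — repeating every 2. The shifts repeat in a cycle of length 2: positions 0,1,… shift by +8, +10, then the pattern repeats.
Reversing it on kszmcc: k−8=c, s−10=i, z−8=r, m−10=c, c−8=u, c−10=s.

circus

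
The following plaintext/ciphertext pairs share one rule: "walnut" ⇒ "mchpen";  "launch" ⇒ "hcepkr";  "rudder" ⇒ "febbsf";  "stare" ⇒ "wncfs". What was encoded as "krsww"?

w(22)→m(12) and a(0)→c(2) fit y≡17x+2 (mod 26); the inverse of 17 mod 26 is 23. This is an affine cipher: with a=0,…,z=25, each position x becomes (17x+2) mod 26.
Reversing it on krsww: k(10)→23·(10−2)≡2=c; r(17)→23·(17−2)≡7=h; s(18)→23·(18−2)≡4=e; w(22)→23·(22−2)≡18=s; w(22)→23·(22−2)≡18=s (all mod 26).

chess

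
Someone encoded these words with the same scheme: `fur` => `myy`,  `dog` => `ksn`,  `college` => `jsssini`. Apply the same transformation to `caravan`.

The shift depends on letter class: consonant f→m is +7, but vowel u→y is +4. Vowels shift forward by 4 and consonants shift forward by 7.
Applying it to caravan: c(cons)+7=j, a(vowel)+4=e, r(cons)+7=y, a(vowel)+4=e, v(cons)+7=c, a(vowel)+4=e, n(cons)+7=u.

jeyeceu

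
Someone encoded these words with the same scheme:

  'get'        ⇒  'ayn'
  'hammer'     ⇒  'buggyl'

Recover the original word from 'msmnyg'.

system

Compare letters: g→a is +20, e→y is +20, t→n is +20 — a constant shift. Each letter is shifted forward by 20 in the alphabet (a Caesar shift of +20).
Reversing it on msmnyg: m−20=s, s−20=y, m−20=s, n−20=t, y−20=e, g−20=m.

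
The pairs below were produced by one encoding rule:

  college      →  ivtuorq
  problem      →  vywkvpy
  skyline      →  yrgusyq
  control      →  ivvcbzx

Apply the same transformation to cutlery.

In college: c→i is +6, o→v is +7, l→t is +8, l→u is +9 — the shift increases by 1 each position. Each letter shifts forward by (position + 6), i.e. 6, 7, 8, … — the shift grows by one for each successive letter.
For cutlery: c+6=i, u+7=b, t+8=b, l+9=u, e+10=o, r+11=c, y+12=k.

ibbuock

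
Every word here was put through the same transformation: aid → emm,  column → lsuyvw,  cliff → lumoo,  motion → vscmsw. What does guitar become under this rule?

pymcea

The shift depends on letter class: consonant d→m is +9, but vowel a→e is +4. The rule splits by letter class: vowels +4, consonants +9.
Applying it to guitar: g(cons)+9=p, u(vowel)+4=y, i(vowel)+4=m, t(cons)+9=c, a(vowel)+4=e, r(cons)+9=a.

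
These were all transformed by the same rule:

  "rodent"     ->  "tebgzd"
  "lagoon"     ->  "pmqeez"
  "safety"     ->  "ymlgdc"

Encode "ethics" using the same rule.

gdvawy

Each letter's alphabet position (a=0..z=25) is mapped through 5·x+12 mod 26 — an affine cipher.
For ethics: e(4)→5·4+12≡6=g; t(19)→5·19+12≡3=d; h(7)→5·7+12≡21=v; i(8)→5·8+12≡0=a; c(2)→5·2+12≡22=w; s(18)→5·18+12≡24=y (all mod 26).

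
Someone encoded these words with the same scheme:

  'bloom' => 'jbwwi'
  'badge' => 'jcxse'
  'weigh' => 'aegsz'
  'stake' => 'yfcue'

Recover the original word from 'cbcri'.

b(1)→j(9) and l(11)→b(1) fit y≡7x+2 (mod 26); the inverse of 7 mod 26 is 15. Treating letters as 0–25, the rule is x ↦ 7x + 2 (mod 26).
Decoding cbcri: c(2)→15·(2−2)≡0=a; b(1)→15·(1−2)≡11=l; c(2)→15·(2−2)≡0=a; r(17)→15·(17−2)≡17=r; i(8)→15·(8−2)≡12=m (all mod 26).

alarm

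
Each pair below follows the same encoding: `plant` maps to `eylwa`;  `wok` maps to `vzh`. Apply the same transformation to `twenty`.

The output letters match the input read backwards, each shifted +11: plant reversed is tnalp. The word is reversed, then every letter is shifted forward by 11.
Applying it to twenty: reverse → ytnewt; then shift: y+11=j, t+11=e, n+11=y, e+11=p, w+11=h, t+11=e.

jeyphe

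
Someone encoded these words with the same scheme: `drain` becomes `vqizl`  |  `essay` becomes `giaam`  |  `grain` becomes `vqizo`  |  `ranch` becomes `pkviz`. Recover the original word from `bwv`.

not

The output letters match the input read backwards, each shifted +8: drain reversed is niard. The word is reversed, then every letter is shifted forward by 8.
Undoing it on bwv: shift back: b−8=t, w−8=o, v−8=n → ton; then reverse → not.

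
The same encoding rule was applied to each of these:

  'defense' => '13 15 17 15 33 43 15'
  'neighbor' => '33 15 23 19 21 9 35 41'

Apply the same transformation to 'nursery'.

d(#4)→13 and e(#5)→15: differences scale by 2, so n = 2·pos + 5. The formula is n = 2×(alphabet index, a=1) + 5.
Applying it to nursery: n=14→33, u=21→47, r=18→41, s=19→43, e=5→15, r=18→41, y=25→55.

33 47 41 43 15 41 55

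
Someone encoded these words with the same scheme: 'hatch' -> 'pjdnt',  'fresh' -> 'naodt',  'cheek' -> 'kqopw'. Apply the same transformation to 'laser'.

Letter i (0-indexed) is shifted by i+8, so successive shifts are 8, 9, 10, ….
On laser: l+8=t, a+9=j, s+10=c, e+11=p, r+12=d.

tjcpd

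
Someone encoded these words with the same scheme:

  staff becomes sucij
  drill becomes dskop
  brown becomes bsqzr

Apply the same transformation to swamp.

sxcpt

In staff: s→s is +0, t→u is +1, a→c is +2, f→i is +3 — the shift increases by 1 each position. Letter i (0-indexed) is shifted by i+0, so successive shifts are 0, 1, 2, ….
For swamp: s+0=s, w+1=x, a+2=c, m+3=p, p+4=t.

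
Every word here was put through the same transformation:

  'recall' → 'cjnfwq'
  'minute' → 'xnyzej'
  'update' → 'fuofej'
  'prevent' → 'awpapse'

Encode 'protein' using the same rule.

awzypny

The shifts repeat in a cycle of length 2: positions 0,1,… shift by +11, +5, then the pattern repeats.
On protein: p+11=a, r+5=w, o+11=z, t+5=y, e+11=p, i+5=n, n+11=y.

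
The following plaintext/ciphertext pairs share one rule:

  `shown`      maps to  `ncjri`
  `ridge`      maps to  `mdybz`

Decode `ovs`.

tax

Compare letters: s→n is +21, h→c is +21, o→j is +21 — a constant shift. Every letter moves 21 places later in the alphabet, wrapping around z→a.
Decoding ovs: o−21=t, v−21=a, s−21=x.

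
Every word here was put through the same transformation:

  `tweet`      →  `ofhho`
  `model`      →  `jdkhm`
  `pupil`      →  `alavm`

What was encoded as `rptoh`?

This is an affine cipher: with a=0,…,z=25, each position x becomes (23x+19) mod 26.
Decoding rptoh: r(17)→17·(17−19)≡18=s; p(15)→17·(15−19)≡10=k; t(19)→17·(19−19)≡0=a; o(14)→17·(14−19)≡19=t; h(7)→17·(7−19)≡4=e (all mod 26).

skate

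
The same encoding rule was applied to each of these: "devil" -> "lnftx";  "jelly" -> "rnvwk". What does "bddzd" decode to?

tutor

Each letter shifts forward by (position + 8), i.e. 8, 9, 10, … — the shift grows by one for each successive letter.
Undoing it on bddzd: b−8=t, d−9=u, d−10=t, z−11=o, d−12=r.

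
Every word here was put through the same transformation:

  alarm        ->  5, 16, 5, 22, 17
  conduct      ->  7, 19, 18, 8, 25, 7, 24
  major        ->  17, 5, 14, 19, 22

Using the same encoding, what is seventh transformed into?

23, 9, 26, 9, 18, 24, 12

The number is (letter's place in the alphabet, a=1) + 4.
Applying it to seventh: s=19→23, e=5→9, v=22→26, e=5→9, n=14→18, t=20→24, h=8→12.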